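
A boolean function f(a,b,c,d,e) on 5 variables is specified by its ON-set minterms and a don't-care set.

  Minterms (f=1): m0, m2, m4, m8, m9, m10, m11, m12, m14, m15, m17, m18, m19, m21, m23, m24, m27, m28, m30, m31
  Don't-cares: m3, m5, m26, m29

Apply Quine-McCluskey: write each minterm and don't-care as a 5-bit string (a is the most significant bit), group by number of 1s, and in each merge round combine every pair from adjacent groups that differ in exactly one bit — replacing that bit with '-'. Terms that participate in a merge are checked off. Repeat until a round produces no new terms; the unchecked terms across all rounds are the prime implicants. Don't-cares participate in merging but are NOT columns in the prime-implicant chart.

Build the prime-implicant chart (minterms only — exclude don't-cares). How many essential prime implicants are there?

5

size-2^0 implicants → 00000(✓)  00010(✓)  00011(✓)  00100(✓)  00101(✓)  01000(✓)  01001(✓)  01010(✓)  01011(✓)  01100(✓)  01110(✓)  01111(✓)  10001(✓)  10010(✓)  10011(✓)  10101(✓)  10111(✓)  11000(✓)  11010(✓)  11011(✓)  11100(✓)  11101(✓)  11110(✓)  11111(✓)
size-2^1 implicants → -0010(✓)  -0011(✓)  -0101  -1000(✓)  -1010(✓)  -1011(✓)  -1100(✓)  -1110(✓)  -1111(✓)  0-000(✓)  0-010(✓)  0-011(✓)  0-100(✓)  00-00(✓)  000-0(✓)  0001-(✓)  0010-  01-00(✓)  01-10(✓)  01-11(✓)  010-0(✓)  010-1(✓)  0100-(✓)  0101-(✓)  011-0(✓)  0111-(✓)  1-010(✓)  1-011(✓)  1-101(✓)  1-111(✓)  10-01(✓)  10-11(✓)  100-1(✓)  1001-(✓)  101-1(✓)  11-00(✓)  11-10(✓)  11-11(✓)  110-0(✓)  1101-(✓)  111-0(✓)  111-1(✓)  1110-(✓)  1111-(✓)
size-2^2 implicants → --010(✓)  --011(✓)  -001-(✓)  -1-00(✓)  -1-10(✓)  -1-11(✓)  -10-0(✓)  -101-(✓)  -11-0(✓)  -111-(✓)  0--00  0-0-0  0-01-(✓)  01--0(✓)  01-1-(✓)  010--  1--11  1-01-(✓)  1-1-1  10--1  11--0(✓)  11-1-(✓)  111--
size-2^3 implicants → --01-  -1--0  -1-1-
Unchecked terms (primes): --01-, -0101, -1--0, -1-1-, 0--00, 0-0-0, 0010-, 010--, 1--11, 1-1-1, 10--1, 111--
Minterm coverage:
  m0 ⊆ 0--00,0-0-0
  m2 ⊆ --01-,0-0-0
  m4 ⊆ 0--00,0010-
  m8 ⊆ -1--0,0--00,0-0-0,010--
  m9 ⊆ 010-- [E]
  m10 ⊆ --01-,-1--0,-1-1-,0-0-0,010--
  m11 ⊆ --01-,-1-1-,010--
  m12 ⊆ -1--0,0--00
  m14 ⊆ -1--0,-1-1-
  m15 ⊆ -1-1- [E]
  m17 ⊆ 10--1 [E]
  m18 ⊆ --01- [E]
  m19 ⊆ --01-,1--11,10--1
  m21 ⊆ -0101,1-1-1,10--1
  m23 ⊆ 1--11,1-1-1,10--1
  m24 ⊆ -1--0 [E]
  m27 ⊆ --01-,-1-1-,1--11
  m28 ⊆ -1--0,111--
  m30 ⊆ -1--0,-1-1-,111--
  m31 ⊆ -1-1-,1--11,1-1-1,111--
E = {--01-, -1--0, -1-1-, 010--, 10--1}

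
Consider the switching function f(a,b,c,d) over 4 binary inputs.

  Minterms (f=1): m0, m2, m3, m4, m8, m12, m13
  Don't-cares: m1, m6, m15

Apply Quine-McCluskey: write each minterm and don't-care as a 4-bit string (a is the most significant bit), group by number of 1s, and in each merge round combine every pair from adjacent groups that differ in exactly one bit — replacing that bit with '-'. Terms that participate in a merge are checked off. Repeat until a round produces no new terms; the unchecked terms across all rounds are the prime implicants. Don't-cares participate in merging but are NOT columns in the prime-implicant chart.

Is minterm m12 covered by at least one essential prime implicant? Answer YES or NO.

size-2^0 implicants → 0000(✓)  0001(✓)  0010(✓)  0011(✓)  0100(✓)  0110(✓)  1000(✓)  1100(✓)  1101(✓)  1111(✓)
size-2^1 implicants → -000(✓)  -100(✓)  0-00(✓)  0-10(✓)  00-0(✓)  00-1(✓)  000-(✓)  001-(✓)  01-0(✓)  1-00(✓)  11-1  110-
size-2^2 implicants → --00  0--0  00--
Unchecked terms (primes): --00, 0--0, 00--, 11-1, 110-
Minterm coverage:
  m0 ⊆ --00,0--0,00--
  m2 ⊆ 0--0,00--
  m3 ⊆ 00-- [E]
  m4 ⊆ --00,0--0
  m8 ⊆ --00 [E]
  m12 ⊆ --00,110-
  m13 ⊆ 11-1,110-
E = {--00, 00--}

YES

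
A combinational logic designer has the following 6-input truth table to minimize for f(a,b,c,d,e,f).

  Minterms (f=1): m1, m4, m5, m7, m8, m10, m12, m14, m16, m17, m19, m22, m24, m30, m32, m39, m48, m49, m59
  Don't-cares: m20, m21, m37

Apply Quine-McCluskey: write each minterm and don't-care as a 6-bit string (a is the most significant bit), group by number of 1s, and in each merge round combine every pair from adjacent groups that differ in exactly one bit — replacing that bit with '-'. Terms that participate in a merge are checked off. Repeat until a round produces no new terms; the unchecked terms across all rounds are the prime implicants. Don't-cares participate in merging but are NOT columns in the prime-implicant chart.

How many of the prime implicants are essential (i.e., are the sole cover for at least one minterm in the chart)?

7

[col 0] 000001*, 000100*, 000101*, 000111*, 001000*, 001010*, 001100*, 001110*, 010000*, 010001*, 010011*, 010100*, 010101*, 010110*, 011000*, 011110*, 100000*, 100101*, 100111*, 110000*, 110001*, 111011
[col 1] -00101*, -00111*, -10000*, -10001*, 0-0001*, 0-0100*, 0-0101*, 0-1000, 0-1110, 00-100, 000-01*, 0001-1*, 00010-*, 001-00*, 001-10*, 0010-0*, 0011-0*, 01-000, 01-110, 010-00*, 010-01*, 0100-1, 01000-*, 0101-0, 01010-*, 1-0000, 1001-1*, 11000-*
[col 2] -001-1, -1000-, 0-0-01, 0-010-, 001--0, 010-0-
Prime implicants: -001-1, -1000-, 0-0-01, 0-010-, 0-1000, 0-1110, 00-100, 001--0, 01-000, 01-110, 010-0-, 0100-1, 0101-0, 1-0000, 111011
PI chart (minterm → PIs covering it):
  1 | 0-0-01  (sole → essential)
  4 | 0-010-,00-100
  5 | -001-1,0-0-01,0-010-
  7 | -001-1  (sole → essential)
  8 | 0-1000,001--0
  10 | 001--0  (sole → essential)
  12 | 00-100,001--0
  14 | 0-1110,001--0
  16 | -1000-,01-000,010-0-
  17 | -1000-,0-0-01,010-0-,0100-1
  19 | 0100-1  (sole → essential)
  22 | 01-110,0101-0
  24 | 0-1000,01-000
  30 | 0-1110,01-110
  32 | 1-0000  (sole → essential)
  39 | -001-1  (sole → essential)
  48 | -1000-,1-0000
  49 | -1000-  (sole → essential)
  59 | 111011  (sole → essential)
Essential prime implicants: -001-1, -1000-, 0-0-01, 001--0, 0100-1, 1-0000, 111011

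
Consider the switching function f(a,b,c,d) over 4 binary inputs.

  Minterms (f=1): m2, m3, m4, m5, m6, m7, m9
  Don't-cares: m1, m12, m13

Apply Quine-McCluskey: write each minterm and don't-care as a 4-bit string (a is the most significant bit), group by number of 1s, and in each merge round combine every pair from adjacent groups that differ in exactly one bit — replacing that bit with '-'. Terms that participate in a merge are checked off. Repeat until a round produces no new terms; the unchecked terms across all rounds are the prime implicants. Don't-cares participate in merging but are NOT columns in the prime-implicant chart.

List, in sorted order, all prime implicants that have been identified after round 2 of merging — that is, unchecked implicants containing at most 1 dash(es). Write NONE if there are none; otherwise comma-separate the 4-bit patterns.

NONE

Round 0: 0001✓ 0010✓ 0011✓ 0100✓ 0101✓ 0110✓ 0111✓ 1001✓ 1100✓ 1101✓
Round 1: -001✓ -100✓ -101✓ 0-01✓ 0-10✓ 0-11✓ 00-1✓ 001-✓ 01-0✓ 01-1✓ 010-✓ 011-✓ 1-01✓ 110-✓
Round 2: --01 -10- 0--1 0-1- 01--
PIs = {--01, -10-, 0--1, 0-1-, 01--}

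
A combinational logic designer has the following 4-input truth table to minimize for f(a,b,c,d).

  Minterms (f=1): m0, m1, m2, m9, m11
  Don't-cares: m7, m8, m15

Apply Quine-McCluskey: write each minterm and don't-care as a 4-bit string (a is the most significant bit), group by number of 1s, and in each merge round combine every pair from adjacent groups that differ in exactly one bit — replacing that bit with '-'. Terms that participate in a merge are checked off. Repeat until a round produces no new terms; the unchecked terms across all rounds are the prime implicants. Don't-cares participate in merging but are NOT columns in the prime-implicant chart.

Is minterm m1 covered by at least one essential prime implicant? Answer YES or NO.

YES

size-2^0 implicants → 0000(✓)  0001(✓)  0010(✓)  0111(✓)  1000(✓)  1001(✓)  1011(✓)  1111(✓)
size-2^1 implicants → -000(✓)  -001(✓)  -111  00-0  000-(✓)  1-11  10-1  100-(✓)
size-2^2 implicants → -00-
Unchecked terms (primes): -00-, -111, 00-0, 1-11, 10-1
Minterm coverage:
  m0 ⊆ -00-,00-0
  m1 ⊆ -00- [E]
  m2 ⊆ 00-0 [E]
  m9 ⊆ -00-,10-1
  m11 ⊆ 1-11,10-1
E = {-00-, 00-0}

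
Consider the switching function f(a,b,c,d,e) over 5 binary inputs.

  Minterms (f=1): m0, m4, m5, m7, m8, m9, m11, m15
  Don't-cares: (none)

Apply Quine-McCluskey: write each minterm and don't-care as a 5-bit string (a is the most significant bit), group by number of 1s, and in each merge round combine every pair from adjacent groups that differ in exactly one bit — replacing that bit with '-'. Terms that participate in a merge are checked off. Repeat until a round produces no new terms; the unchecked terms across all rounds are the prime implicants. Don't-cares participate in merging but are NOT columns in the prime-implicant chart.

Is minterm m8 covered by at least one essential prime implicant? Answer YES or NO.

NO

[col 0] 00000*, 00100*, 00101*, 00111*, 01000*, 01001*, 01011*, 01111*
[col 1] 0-000, 0-111, 00-00, 001-1, 0010-, 01-11, 010-1, 0100-
Prime implicants: 0-000, 0-111, 00-00, 001-1, 0010-, 01-11, 010-1, 0100-
PI chart (minterm → PIs covering it):
  0 | 0-000,00-00
  4 | 00-00,0010-
  5 | 001-1,0010-
  7 | 0-111,001-1
  8 | 0-000,0100-
  9 | 010-1,0100-
  11 | 01-11,010-1
  15 | 0-111,01-11
(no essential prime implicants)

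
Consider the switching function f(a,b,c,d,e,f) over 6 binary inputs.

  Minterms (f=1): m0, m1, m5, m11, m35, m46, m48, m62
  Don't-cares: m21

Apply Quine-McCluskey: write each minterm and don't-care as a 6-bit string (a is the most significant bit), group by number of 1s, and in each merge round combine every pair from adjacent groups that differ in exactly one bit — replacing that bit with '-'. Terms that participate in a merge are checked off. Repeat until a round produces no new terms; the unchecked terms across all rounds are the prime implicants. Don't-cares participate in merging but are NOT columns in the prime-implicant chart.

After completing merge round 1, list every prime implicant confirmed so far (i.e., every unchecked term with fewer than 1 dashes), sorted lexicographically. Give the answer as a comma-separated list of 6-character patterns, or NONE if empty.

Round 0: 000000✓ 000001✓ 000101✓ 001011 010101✓ 100011 101110✓ 110000 111110✓
Round 1: 0-0101 000-01 00000- 1-1110
PIs = {0-0101, 000-01, 00000-, 001011, 1-1110, 100011, 110000}

001011, 100011, 110000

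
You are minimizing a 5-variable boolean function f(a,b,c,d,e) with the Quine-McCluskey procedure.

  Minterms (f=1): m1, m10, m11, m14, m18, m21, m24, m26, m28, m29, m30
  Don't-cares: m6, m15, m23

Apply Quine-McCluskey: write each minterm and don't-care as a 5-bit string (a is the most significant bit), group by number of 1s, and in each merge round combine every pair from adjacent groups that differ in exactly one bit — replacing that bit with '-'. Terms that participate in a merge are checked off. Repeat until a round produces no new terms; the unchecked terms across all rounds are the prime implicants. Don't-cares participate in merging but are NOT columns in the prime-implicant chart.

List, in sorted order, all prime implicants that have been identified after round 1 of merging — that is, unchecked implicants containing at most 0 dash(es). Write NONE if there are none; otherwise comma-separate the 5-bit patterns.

size-2^0 implicants → 00001  00110(✓)  01010(✓)  01011(✓)  01110(✓)  01111(✓)  10010(✓)  10101(✓)  10111(✓)  11000(✓)  11010(✓)  11100(✓)  11101(✓)  11110(✓)
size-2^1 implicants → -1010(✓)  -1110(✓)  0-110  01-10(✓)  01-11(✓)  0101-(✓)  0111-(✓)  1-010  1-101  101-1  11-00(✓)  11-10(✓)  110-0(✓)  111-0(✓)  1110-
size-2^2 implicants → -1-10  01-1-  11--0
Unchecked terms (primes): -1-10, 0-110, 00001, 01-1-, 1-010, 1-101, 101-1, 11--0, 1110-

00001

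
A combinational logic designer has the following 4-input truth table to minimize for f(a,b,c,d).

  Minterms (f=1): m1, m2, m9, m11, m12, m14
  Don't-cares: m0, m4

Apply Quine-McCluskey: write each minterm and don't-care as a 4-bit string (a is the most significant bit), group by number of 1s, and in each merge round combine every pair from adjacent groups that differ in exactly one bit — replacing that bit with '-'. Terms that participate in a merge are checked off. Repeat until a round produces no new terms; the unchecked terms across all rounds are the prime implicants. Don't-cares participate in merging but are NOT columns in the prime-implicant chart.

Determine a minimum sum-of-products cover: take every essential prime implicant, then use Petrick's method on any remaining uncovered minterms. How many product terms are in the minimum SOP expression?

4

size-2^0 implicants → 0000(✓)  0001(✓)  0010(✓)  0100(✓)  1001(✓)  1011(✓)  1100(✓)  1110(✓)
size-2^1 implicants → -001  -100  0-00  00-0  000-  10-1  11-0
Unchecked terms (primes): -001, -100, 0-00, 00-0, 000-, 10-1, 11-0
Minterm coverage:
  m1 ⊆ -001,000-
  m2 ⊆ 00-0 [E]
  m9 ⊆ -001,10-1
  m11 ⊆ 10-1 [E]
  m12 ⊆ -100,11-0
  m14 ⊆ 11-0 [E]
E = {00-0, 10-1, 11-0}
Petrick residual → -001
Cover = b'c'd + a'b'd' + ab'd + abd'  |cover|=4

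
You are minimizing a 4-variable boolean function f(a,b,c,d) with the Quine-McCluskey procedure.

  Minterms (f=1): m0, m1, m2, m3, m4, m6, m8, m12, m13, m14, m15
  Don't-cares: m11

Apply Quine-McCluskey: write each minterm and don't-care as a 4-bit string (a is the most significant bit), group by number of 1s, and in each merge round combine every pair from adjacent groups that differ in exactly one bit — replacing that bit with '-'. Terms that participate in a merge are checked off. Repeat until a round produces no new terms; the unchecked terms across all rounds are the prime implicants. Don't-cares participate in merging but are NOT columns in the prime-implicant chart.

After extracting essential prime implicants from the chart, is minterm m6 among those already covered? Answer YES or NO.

size-2^0 implicants → 0000(✓)  0001(✓)  0010(✓)  0011(✓)  0100(✓)  0110(✓)  1000(✓)  1011(✓)  1100(✓)  1101(✓)  1110(✓)  1111(✓)
size-2^1 implicants → -000(✓)  -011  -100(✓)  -110(✓)  0-00(✓)  0-10(✓)  00-0(✓)  00-1(✓)  000-(✓)  001-(✓)  01-0(✓)  1-00(✓)  1-11  11-0(✓)  11-1(✓)  110-(✓)  111-(✓)
size-2^2 implicants → --00  -1-0  0--0  00--  11--
Unchecked terms (primes): --00, -011, -1-0, 0--0, 00--, 1-11, 11--
Minterm coverage:
  m0 ⊆ --00,0--0,00--
  m1 ⊆ 00-- [E]
  m2 ⊆ 0--0,00--
  m3 ⊆ -011,00--
  m4 ⊆ --00,-1-0,0--0
  m6 ⊆ -1-0,0--0
  m8 ⊆ --00 [E]
  m12 ⊆ --00,-1-0,11--
  m13 ⊆ 11-- [E]
  m14 ⊆ -1-0,11--
  m15 ⊆ 1-11,11--
E = {--00, 00--, 11--}

NO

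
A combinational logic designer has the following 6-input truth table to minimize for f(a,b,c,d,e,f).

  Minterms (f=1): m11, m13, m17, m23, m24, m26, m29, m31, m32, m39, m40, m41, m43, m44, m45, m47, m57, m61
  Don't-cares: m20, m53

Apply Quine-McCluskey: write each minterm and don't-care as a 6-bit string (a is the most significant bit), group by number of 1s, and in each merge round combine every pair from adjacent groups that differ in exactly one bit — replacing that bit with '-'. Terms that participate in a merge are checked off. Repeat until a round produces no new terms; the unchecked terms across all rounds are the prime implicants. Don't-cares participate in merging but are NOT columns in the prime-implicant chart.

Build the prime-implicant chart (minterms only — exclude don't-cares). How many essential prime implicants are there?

9

size-2^0 implicants → 001011(✓)  001101(✓)  010001  010100  010111(✓)  011000(✓)  011010(✓)  011101(✓)  011111(✓)  100000(✓)  100111(✓)  101000(✓)  101001(✓)  101011(✓)  101100(✓)  101101(✓)  101111(✓)  110101(✓)  111001(✓)  111101(✓)
size-2^1 implicants → -01011  -01101(✓)  -11101(✓)  0-1101(✓)  01-111  0110-0  0111-1  1-1001(✓)  1-1101(✓)  10-000  10-111  101-00(✓)  101-01(✓)  101-11(✓)  1010-1(✓)  10100-(✓)  1011-1(✓)  10110-(✓)  11-101  111-01(✓)
size-2^2 implicants → --1101  1-1-01  101--1  101-0-
Unchecked terms (primes): --1101, -01011, 01-111, 010001, 010100, 0110-0, 0111-1, 1-1-01, 10-000, 10-111, 101--1, 101-0-, 11-101
Minterm coverage:
  m11 ⊆ -01011 [E]
  m13 ⊆ --1101 [E]
  m17 ⊆ 010001 [E]
  m23 ⊆ 01-111 [E]
  m24 ⊆ 0110-0 [E]
  m26 ⊆ 0110-0 [E]
  m29 ⊆ --1101,0111-1
  m31 ⊆ 01-111,0111-1
  m32 ⊆ 10-000 [E]
  m39 ⊆ 10-111 [E]
  m40 ⊆ 10-000,101-0-
  m41 ⊆ 1-1-01,101--1,101-0-
  m43 ⊆ -01011,101--1
  m44 ⊆ 101-0- [E]
  m45 ⊆ --1101,1-1-01,101--1,101-0-
  m47 ⊆ 10-111,101--1
  m57 ⊆ 1-1-01 [E]
  m61 ⊆ --1101,1-1-01,11-101
E = {--1101, -01011, 01-111, 010001, 0110-0, 1-1-01, 10-000, 10-111, 101-0-}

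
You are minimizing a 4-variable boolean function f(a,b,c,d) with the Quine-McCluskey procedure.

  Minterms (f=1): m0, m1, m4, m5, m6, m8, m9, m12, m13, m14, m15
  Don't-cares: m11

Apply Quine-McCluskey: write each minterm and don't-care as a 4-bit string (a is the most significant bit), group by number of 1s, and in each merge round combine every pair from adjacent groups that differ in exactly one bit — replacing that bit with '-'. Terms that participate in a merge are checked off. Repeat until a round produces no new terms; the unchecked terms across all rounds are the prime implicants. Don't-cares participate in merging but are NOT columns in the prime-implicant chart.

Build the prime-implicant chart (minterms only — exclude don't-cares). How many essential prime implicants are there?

2

[col 0] 0000*, 0001*, 0100*, 0101*, 0110*, 1000*, 1001*, 1011*, 1100*, 1101*, 1110*, 1111*
[col 1] -000*, -001*, -100*, -101*, -110*, 0-00*, 0-01*, 000-*, 01-0*, 010-*, 1-00*, 1-01*, 1-11*, 10-1*, 100-*, 11-0*, 11-1*, 110-*, 111-*
[col 2] --00*, --01*, -00-*, -1-0, -10-*, 0-0-*, 1--1, 1-0-*, 11--
[col 3] --0-
Prime implicants: --0-, -1-0, 1--1, 11--
PI chart (minterm → PIs covering it):
  0 | --0-  (sole → essential)
  1 | --0-  (sole → essential)
  4 | --0-,-1-0
  5 | --0-  (sole → essential)
  6 | -1-0  (sole → essential)
  8 | --0-  (sole → essential)
  9 | --0-,1--1
  12 | --0-,-1-0,11--
  13 | --0-,1--1,11--
  14 | -1-0,11--
  15 | 1--1,11--
Essential prime implicants: --0-, -1-0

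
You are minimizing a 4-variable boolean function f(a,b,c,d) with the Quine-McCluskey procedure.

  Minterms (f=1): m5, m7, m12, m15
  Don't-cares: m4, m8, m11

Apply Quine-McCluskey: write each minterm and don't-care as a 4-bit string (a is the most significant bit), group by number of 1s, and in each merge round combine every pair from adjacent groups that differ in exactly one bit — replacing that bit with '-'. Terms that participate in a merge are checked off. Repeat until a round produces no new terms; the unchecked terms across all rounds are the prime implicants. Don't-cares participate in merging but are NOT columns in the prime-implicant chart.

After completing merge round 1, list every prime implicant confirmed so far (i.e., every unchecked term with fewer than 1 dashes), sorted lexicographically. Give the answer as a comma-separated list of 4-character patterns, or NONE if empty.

size-2^0 implicants → 0100(✓)  0101(✓)  0111(✓)  1000(✓)  1011(✓)  1100(✓)  1111(✓)
size-2^1 implicants → -100  -111  01-1  010-  1-00  1-11
Unchecked terms (primes): -100, -111, 01-1, 010-, 1-00, 1-11

NONE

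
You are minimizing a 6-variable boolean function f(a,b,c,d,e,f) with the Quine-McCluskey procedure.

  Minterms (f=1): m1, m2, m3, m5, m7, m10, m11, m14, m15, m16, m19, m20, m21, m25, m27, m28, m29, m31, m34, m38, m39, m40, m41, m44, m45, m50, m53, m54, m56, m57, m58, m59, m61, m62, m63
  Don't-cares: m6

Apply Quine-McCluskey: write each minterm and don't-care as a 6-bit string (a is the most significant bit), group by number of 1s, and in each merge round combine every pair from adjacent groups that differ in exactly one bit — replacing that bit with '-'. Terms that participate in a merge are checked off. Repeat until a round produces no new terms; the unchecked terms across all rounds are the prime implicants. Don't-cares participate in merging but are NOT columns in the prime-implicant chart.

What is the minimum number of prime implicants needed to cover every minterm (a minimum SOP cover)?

[col 0] 000001*, 000010*, 000011*, 000101*, 000110*, 000111*, 001010*, 001011*, 001110*, 001111*, 010000*, 010011*, 010100*, 010101*, 011001*, 011011*, 011100*, 011101*, 011111*, 100010*, 100110*, 100111*, 101000*, 101001*, 101100*, 101101*, 110010*, 110101*, 110110*, 111000*, 111001*, 111010*, 111011*, 111101*, 111110*, 111111*
[col 1] -00010*, -00110*, -00111*, -10101*, -11001*, -11011*, -11101*, -11111*, 0-0011*, 0-0101, 0-1011*, 0-1111*, 00-010*, 00-011*, 00-110*, 00-111*, 000-01*, 000-10*, 000-11*, 0000-1*, 00001-*, 0001-1*, 00011-*, 001-10*, 001-11*, 00101-*, 00111-*, 01-011*, 01-100*, 01-101*, 010-00, 01010-*, 011-01*, 011-11*, 0110-1*, 0111-1*, 01110-*, 1-0010*, 1-0110*, 1-1000*, 1-1001*, 1-1101*, 100-10*, 10011-*, 101-00*, 101-01*, 10100-*, 10110-*, 11-010*, 11-101*, 11-110*, 110-10*, 111-01*, 111-10*, 111-11*, 1110-0*, 1110-1*, 11100-*, 11101-*, 1111-1*, 11111-*
[col 2] -00-10, -0011-, -1-101, -11-01*, -11-11*, -110-1*, -111-1*, 0--011, 0-1-11, 00--10*, 00--11*, 00-01-*, 00-11-*, 000--1, 000-1-*, 001-1-*, 01-10-, 011--1*, 1-0-10, 1-1-01, 1-100-, 101-0-, 11--10, 111--1*, 111-1-, 1110--
[col 3] -11--1, 00--1-
Prime implicants: -00-10, -0011-, -1-101, -11--1, 0--011, 0-0101, 0-1-11, 00--1-, 000--1, 01-10-, 010-00, 1-0-10, 1-1-01, 1-100-, 101-0-, 11--10, 111-1-, 1110--
PI chart (minterm → PIs covering it):
  1 | 000--1  (sole → essential)
  2 | -00-10,00--1-
  3 | 0--011,00--1-,000--1
  5 | 0-0101,000--1
  7 | -0011-,00--1-,000--1
  10 | 00--1-  (sole → essential)
  11 | 0--011,0-1-11,00--1-
  14 | 00--1-  (sole → essential)
  15 | 0-1-11,00--1-
  16 | 010-00  (sole → essential)
  19 | 0--011  (sole → essential)
  20 | 01-10-,010-00
  21 | -1-101,0-0101,01-10-
  25 | -11--1  (sole → essential)
  27 | -11--1,0--011,0-1-11
  28 | 01-10-  (sole → essential)
  29 | -1-101,-11--1,01-10-
  31 | -11--1,0-1-11
  34 | -00-10,1-0-10
  38 | -00-10,-0011-,1-0-10
  39 | -0011-  (sole → essential)
  40 | 1-100-,101-0-
  41 | 1-1-01,1-100-,101-0-
  44 | 101-0-  (sole → essential)
  45 | 1-1-01,101-0-
  50 | 1-0-10,11--10
  53 | -1-101  (sole → essential)
  54 | 1-0-10,11--10
  56 | 1-100-,1110--
  57 | -11--1,1-1-01,1-100-,1110--
  58 | 11--10,111-1-,1110--
  59 | -11--1,111-1-,1110--
  61 | -1-101,-11--1,1-1-01
  62 | 11--10,111-1-
  63 | -11--1,111-1-
Essential prime implicants: -0011-, -1-101, -11--1, 0--011, 00--1-, 000--1, 01-10-, 010-00, 101-0-
Petrick residual → -00-10, 1-100-, 11--10
Minimum SOP uses 12 PIs: b'c'ef' + b'c'de + bde'f + bcf + a'd'ef + a'b'e + a'b'c'f + a'bde' + a'bc'e'f' + acd'e' + ab'ce' + abef'

12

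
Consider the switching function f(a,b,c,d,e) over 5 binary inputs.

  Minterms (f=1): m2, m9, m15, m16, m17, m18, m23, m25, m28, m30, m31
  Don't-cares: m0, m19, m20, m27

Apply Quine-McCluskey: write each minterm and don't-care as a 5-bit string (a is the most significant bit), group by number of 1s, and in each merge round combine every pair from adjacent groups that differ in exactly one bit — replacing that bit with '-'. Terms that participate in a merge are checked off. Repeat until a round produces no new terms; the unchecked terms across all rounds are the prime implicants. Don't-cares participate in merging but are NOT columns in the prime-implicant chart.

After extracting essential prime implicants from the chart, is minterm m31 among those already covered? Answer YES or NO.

[col 0] 00000*, 00010*, 01001*, 01111*, 10000*, 10001*, 10010*, 10011*, 10100*, 10111*, 11001*, 11011*, 11100*, 11110*, 11111*
[col 1] -0000*, -0010*, -1001, -1111, 000-0*, 1-001*, 1-011*, 1-100, 1-111*, 10-00, 10-11*, 100-0*, 100-1*, 1000-*, 1001-*, 11-11*, 110-1*, 111-0, 1111-
[col 2] -00-0, 1--11, 1-0-1, 100--
Prime implicants: -00-0, -1001, -1111, 1--11, 1-0-1, 1-100, 10-00, 100--, 111-0, 1111-
PI chart (minterm → PIs covering it):
  2 | -00-0  (sole → essential)
  9 | -1001  (sole → essential)
  15 | -1111  (sole → essential)
  16 | -00-0,10-00,100--
  17 | 1-0-1,100--
  18 | -00-0,100--
  23 | 1--11  (sole → essential)
  25 | -1001,1-0-1
  28 | 1-100,111-0
  30 | 111-0,1111-
  31 | -1111,1--11,1111-
Essential prime implicants: -00-0, -1001, -1111, 1--11

YES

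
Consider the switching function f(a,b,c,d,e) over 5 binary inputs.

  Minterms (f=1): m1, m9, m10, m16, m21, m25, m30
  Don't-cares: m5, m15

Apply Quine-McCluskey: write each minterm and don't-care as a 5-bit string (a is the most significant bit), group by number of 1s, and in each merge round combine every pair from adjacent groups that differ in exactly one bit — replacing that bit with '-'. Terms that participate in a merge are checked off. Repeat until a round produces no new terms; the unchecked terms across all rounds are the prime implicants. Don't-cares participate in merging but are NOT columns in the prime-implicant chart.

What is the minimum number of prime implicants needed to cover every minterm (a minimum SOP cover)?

size-2^0 implicants → 00001(✓)  00101(✓)  01001(✓)  01010  01111  10000  10101(✓)  11001(✓)  11110
size-2^1 implicants → -0101  -1001  0-001  00-01
Unchecked terms (primes): -0101, -1001, 0-001, 00-01, 01010, 01111, 10000, 11110
Minterm coverage:
  m1 ⊆ 0-001,00-01
  m9 ⊆ -1001,0-001
  m10 ⊆ 01010 [E]
  m16 ⊆ 10000 [E]
  m21 ⊆ -0101 [E]
  m25 ⊆ -1001 [E]
  m30 ⊆ 11110 [E]
E = {-0101, -1001, 01010, 10000, 11110}
Petrick residual → 0-001
Cover = b'cd'e + bc'd'e + a'c'd'e + a'bc'de' + ab'c'd'e' + abcde'  |cover|=6

6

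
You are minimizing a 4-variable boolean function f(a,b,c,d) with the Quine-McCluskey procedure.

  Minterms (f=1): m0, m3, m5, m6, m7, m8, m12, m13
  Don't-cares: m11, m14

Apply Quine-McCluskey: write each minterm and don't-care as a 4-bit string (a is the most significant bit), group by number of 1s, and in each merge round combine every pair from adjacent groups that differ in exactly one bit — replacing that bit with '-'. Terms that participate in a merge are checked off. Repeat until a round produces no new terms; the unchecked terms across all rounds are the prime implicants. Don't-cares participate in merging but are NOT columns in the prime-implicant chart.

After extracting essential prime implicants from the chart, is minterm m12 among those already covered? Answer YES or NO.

[col 0] 0000*, 0011*, 0101*, 0110*, 0111*, 1000*, 1011*, 1100*, 1101*, 1110*
[col 1] -000, -011, -101, -110, 0-11, 01-1, 011-, 1-00, 11-0, 110-
Prime implicants: -000, -011, -101, -110, 0-11, 01-1, 011-, 1-00, 11-0, 110-
PI chart (minterm → PIs covering it):
  0 | -000  (sole → essential)
  3 | -011,0-11
  5 | -101,01-1
  6 | -110,011-
  7 | 0-11,01-1,011-
  8 | -000,1-00
  12 | 1-00,11-0,110-
  13 | -101,110-
Essential prime implicants: -000

NO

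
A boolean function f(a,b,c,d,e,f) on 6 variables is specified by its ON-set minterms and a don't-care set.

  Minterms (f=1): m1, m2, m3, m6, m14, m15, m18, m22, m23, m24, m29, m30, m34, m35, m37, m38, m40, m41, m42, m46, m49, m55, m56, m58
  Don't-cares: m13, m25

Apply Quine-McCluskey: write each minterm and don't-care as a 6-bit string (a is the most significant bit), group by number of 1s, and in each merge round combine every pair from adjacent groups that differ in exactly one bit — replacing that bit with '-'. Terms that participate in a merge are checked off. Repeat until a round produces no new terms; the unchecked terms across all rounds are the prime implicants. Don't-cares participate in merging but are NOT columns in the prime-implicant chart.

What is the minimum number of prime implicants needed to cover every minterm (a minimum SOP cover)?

13

Round 0: 000001✓ 000010✓ 000011✓ 000110✓ 001101✓ 001110✓ 001111✓ 010010✓ 010110✓ 010111✓ 011000✓ 011001✓ 011101✓ 011110✓ 100010✓ 100011✓ 100101 100110✓ 101000✓ 101001✓ 101010✓ 101110✓ 110001 110111✓ 111000✓ 111010✓
Round 1: -00010✓ -00011✓ -00110✓ -01110✓ -10111 -11000 0-0010✓ 0-0110✓ 0-1101 0-1110✓ 00-110✓ 000-10✓ 0000-1 00001-✓ 0011-1 00111- 01-110✓ 010-10✓ 01011- 011-01 01100- 1-1000✓ 1-1010✓ 10-010✓ 10-110✓ 100-10✓ 10001-✓ 101-10✓ 1010-0✓ 10100- 1110-0✓
Round 2: -0-110 -00-10 -0001- 0--110 0-0-10 1-10-0 10--10
PIs = {-0-110, -00-10, -0001-, -10111, -11000, 0--110, 0-0-10, 0-1101, 0000-1, 0011-1, 00111-, 01011-, 011-01, 01100-, 1-10-0, 10--10, 100101, 10100-, 110001}
Coverage chart:
  m1: 0000-1 ←essential
  m2: -00-10,-0001-,0-0-10
  m3: -0001-,0000-1
  m6: -0-110,-00-10,0--110,0-0-10
  m14: -0-110,0--110,00111-
  m15: 0011-1,00111-
  m18: 0-0-10 ←essential
  m22: 0--110,0-0-10,01011-
  m23: -10111,01011-
  m24: -11000,01100-
  m29: 0-1101,011-01
  m30: 0--110 ←essential
  m34: -00-10,-0001-,10--10
  m35: -0001- ←essential
  m37: 100101 ←essential
  m38: -0-110,-00-10,10--10
  m40: 1-10-0,10100-
  m41: 10100- ←essential
  m42: 1-10-0,10--10
  m46: -0-110,10--10
  m49: 110001 ←essential
  m55: -10111 ←essential
  m56: -11000,1-10-0
  m58: 1-10-0 ←essential
Essential: -0001-, -10111, 0--110, 0-0-10, 0000-1, 1-10-0, 100101, 10100-, 110001
Petrick residual → -0-110, -11000, 0-1101, 0011-1
Min cover (13 terms): b'def' + b'c'd'e + bc'def + bcd'e'f' + a'def' + a'c'ef' + a'cde'f + a'b'c'd'f + a'b'cdf + acd'f' + ab'c'de'f + ab'cd'e' + abc'd'e'f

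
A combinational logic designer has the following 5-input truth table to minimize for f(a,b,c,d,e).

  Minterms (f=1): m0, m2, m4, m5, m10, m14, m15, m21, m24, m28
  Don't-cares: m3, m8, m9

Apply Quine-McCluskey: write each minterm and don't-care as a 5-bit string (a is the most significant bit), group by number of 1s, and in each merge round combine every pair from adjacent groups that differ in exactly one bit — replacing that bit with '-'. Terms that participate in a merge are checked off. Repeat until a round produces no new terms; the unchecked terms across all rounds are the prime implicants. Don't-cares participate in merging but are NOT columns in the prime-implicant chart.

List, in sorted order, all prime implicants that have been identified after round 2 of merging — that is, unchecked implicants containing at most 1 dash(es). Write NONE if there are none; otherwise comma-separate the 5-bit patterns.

-0101, -1000, 00-00, 0001-, 0010-, 01-10, 0100-, 0111-, 11-00

[col 0] 00000*, 00010*, 00011*, 00100*, 00101*, 01000*, 01001*, 01010*, 01110*, 01111*, 10101*, 11000*, 11100*
[col 1] -0101, -1000, 0-000*, 0-010*, 00-00, 000-0*, 0001-, 0010-, 01-10, 010-0*, 0100-, 0111-, 11-00
[col 2] 0-0-0
Prime implicants: -0101, -1000, 0-0-0, 00-00, 0001-, 0010-, 01-10, 0100-, 0111-, 11-00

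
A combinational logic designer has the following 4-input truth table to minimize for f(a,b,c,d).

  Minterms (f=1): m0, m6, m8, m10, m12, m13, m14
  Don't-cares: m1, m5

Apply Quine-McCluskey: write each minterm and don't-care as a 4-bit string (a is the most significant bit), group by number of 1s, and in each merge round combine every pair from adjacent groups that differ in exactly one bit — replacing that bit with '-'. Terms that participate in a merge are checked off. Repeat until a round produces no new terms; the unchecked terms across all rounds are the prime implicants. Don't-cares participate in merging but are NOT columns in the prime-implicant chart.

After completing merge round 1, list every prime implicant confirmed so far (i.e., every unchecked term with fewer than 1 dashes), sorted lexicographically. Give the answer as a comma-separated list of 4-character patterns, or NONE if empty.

NONE

size-2^0 implicants → 0000(✓)  0001(✓)  0101(✓)  0110(✓)  1000(✓)  1010(✓)  1100(✓)  1101(✓)  1110(✓)
size-2^1 implicants → -000  -101  -110  0-01  000-  1-00(✓)  1-10(✓)  10-0(✓)  11-0(✓)  110-
size-2^2 implicants → 1--0
Unchecked terms (primes): -000, -101, -110, 0-01, 000-, 1--0, 110-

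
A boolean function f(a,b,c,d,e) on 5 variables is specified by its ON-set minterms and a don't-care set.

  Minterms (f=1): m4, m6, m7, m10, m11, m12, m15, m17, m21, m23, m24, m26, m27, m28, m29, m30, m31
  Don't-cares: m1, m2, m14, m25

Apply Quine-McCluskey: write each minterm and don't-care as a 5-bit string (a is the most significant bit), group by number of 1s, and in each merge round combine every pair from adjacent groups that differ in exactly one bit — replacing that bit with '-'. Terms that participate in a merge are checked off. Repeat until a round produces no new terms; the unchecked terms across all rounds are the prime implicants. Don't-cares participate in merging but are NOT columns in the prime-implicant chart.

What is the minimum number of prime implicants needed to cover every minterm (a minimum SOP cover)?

5

[col 0] 00001*, 00010*, 00100*, 00110*, 00111*, 01010*, 01011*, 01100*, 01110*, 01111*, 10001*, 10101*, 10111*, 11000*, 11001*, 11010*, 11011*, 11100*, 11101*, 11110*, 11111*
[col 1] -0001, -0111*, -1010*, -1011*, -1100*, -1110*, -1111*, 0-010*, 0-100*, 0-110*, 0-111*, 00-10*, 001-0*, 0011-*, 01-10*, 01-11*, 0101-*, 011-0*, 0111-*, 1-001*, 1-101*, 1-111*, 10-01*, 101-1*, 11-00*, 11-01*, 11-10*, 11-11*, 110-0*, 110-1*, 1100-*, 1101-*, 111-0*, 111-1*, 1110-*, 1111-*
[col 2] --111, -1-10*, -1-11*, -101-*, -11-0, -111-*, 0--10, 0-1-0, 0-11-, 01-1-*, 1--01, 1-1-1, 11--0*, 11--1*, 11-0-*, 11-1-*, 110--*, 111--*
[col 3] -1-1-, 11---
Prime implicants: --111, -0001, -1-1-, -11-0, 0--10, 0-1-0, 0-11-, 1--01, 1-1-1, 11---
PI chart (minterm → PIs covering it):
  4 | 0-1-0  (sole → essential)
  6 | 0--10,0-1-0,0-11-
  7 | --111,0-11-
  10 | -1-1-,0--10
  11 | -1-1-  (sole → essential)
  12 | -11-0,0-1-0
  15 | --111,-1-1-,0-11-
  17 | -0001,1--01
  21 | 1--01,1-1-1
  23 | --111,1-1-1
  24 | 11---  (sole → essential)
  26 | -1-1-,11---
  27 | -1-1-,11---
  28 | -11-0,11---
  29 | 1--01,1-1-1,11---
  30 | -1-1-,-11-0,11---
  31 | --111,-1-1-,1-1-1,11---
Essential prime implicants: -1-1-, 0-1-0, 11---
Petrick residual → --111, 1--01
Minimum SOP uses 5 PIs: cde + bd + a'ce' + ad'e + ab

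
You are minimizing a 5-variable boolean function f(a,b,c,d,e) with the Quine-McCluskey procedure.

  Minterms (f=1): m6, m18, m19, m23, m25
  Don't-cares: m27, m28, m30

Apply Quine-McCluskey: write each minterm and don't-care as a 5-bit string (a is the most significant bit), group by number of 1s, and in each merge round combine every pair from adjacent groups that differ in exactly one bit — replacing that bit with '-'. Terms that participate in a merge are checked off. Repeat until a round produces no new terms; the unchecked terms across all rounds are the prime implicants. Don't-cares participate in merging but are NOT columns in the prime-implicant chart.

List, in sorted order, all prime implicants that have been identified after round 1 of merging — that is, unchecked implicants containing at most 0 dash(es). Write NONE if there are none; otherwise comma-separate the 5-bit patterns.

00110

[col 0] 00110, 10010*, 10011*, 10111*, 11001*, 11011*, 11100*, 11110*
[col 1] 1-011, 10-11, 1001-, 110-1, 111-0
Prime implicants: 00110, 1-011, 10-11, 1001-, 110-1, 111-0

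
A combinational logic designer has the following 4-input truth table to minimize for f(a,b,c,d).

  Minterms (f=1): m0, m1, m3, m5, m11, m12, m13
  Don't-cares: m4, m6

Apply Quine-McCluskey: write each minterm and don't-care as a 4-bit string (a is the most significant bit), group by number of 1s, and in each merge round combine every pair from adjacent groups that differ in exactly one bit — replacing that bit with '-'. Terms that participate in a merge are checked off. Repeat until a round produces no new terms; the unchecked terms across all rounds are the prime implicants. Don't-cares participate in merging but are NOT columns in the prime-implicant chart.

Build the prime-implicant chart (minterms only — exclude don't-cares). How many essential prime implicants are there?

3

[col 0] 0000*, 0001*, 0011*, 0100*, 0101*, 0110*, 1011*, 1100*, 1101*
[col 1] -011, -100*, -101*, 0-00*, 0-01*, 00-1, 000-*, 01-0, 010-*, 110-*
[col 2] -10-, 0-0-
Prime implicants: -011, -10-, 0-0-, 00-1, 01-0
PI chart (minterm → PIs covering it):
  0 | 0-0-  (sole → essential)
  1 | 0-0-,00-1
  3 | -011,00-1
  5 | -10-,0-0-
  11 | -011  (sole → essential)
  12 | -10-  (sole → essential)
  13 | -10-  (sole → essential)
Essential prime implicants: -011, -10-, 0-0-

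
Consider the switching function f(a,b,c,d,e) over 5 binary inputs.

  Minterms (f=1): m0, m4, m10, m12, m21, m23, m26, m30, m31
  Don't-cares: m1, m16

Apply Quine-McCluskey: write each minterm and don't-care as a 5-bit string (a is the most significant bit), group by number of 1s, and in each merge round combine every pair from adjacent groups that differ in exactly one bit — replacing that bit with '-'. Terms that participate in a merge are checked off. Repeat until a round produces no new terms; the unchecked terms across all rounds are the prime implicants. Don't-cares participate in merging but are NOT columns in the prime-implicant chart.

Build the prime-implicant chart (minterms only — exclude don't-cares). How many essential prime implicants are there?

3

[col 0] 00000*, 00001*, 00100*, 01010*, 01100*, 10000*, 10101*, 10111*, 11010*, 11110*, 11111*
[col 1] -0000, -1010, 0-100, 00-00, 0000-, 1-111, 101-1, 11-10, 1111-
Prime implicants: -0000, -1010, 0-100, 00-00, 0000-, 1-111, 101-1, 11-10, 1111-
PI chart (minterm → PIs covering it):
  0 | -0000,00-00,0000-
  4 | 0-100,00-00
  10 | -1010  (sole → essential)
  12 | 0-100  (sole → essential)
  21 | 101-1  (sole → essential)
  23 | 1-111,101-1
  26 | -1010,11-10
  30 | 11-10,1111-
  31 | 1-111,1111-
Essential prime implicants: -1010, 0-100, 101-1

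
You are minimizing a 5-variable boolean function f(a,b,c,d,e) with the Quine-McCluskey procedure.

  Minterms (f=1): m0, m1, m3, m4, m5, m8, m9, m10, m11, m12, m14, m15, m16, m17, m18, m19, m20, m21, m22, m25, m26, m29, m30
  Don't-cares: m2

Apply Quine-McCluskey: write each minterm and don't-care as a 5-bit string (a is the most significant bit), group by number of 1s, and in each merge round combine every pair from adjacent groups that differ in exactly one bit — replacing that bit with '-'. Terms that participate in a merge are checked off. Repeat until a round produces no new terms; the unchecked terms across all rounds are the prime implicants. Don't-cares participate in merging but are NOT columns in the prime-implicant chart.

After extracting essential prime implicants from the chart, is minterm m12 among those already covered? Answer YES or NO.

NO

Round 0: 00000✓ 00001✓ 00010✓ 00011✓ 00100✓ 00101✓ 01000✓ 01001✓ 01010✓ 01011✓ 01100✓ 01110✓ 01111✓ 10000✓ 10001✓ 10010✓ 10011✓ 10100✓ 10101✓ 10110✓ 11001✓ 11010✓ 11101✓ 11110✓
Round 1: -0000✓ -0001✓ -0010✓ -0011✓ -0100✓ -0101✓ -1001✓ -1010✓ -1110✓ 0-000✓ 0-001✓ 0-010✓ 0-011✓ 0-100✓ 00-00✓ 00-01✓ 000-0✓ 000-1✓ 0000-✓ 0001-✓ 0010-✓ 01-00✓ 01-10✓ 01-11✓ 010-0✓ 010-1✓ 0100-✓ 0101-✓ 011-0✓ 0111-✓ 1-001✓ 1-010✓ 1-101✓ 1-110✓ 10-00✓ 10-01✓ 10-10✓ 100-0✓ 100-1✓ 1000-✓ 1001-✓ 101-0✓ 1010-✓ 11-01✓ 11-10✓
Round 2: --001 --010 -0-00✓ -0-01✓ -00-0✓ -00-1✓ -000-✓ -001-✓ -010-✓ -1-10 0--00 0-0-0✓ 0-0-1✓ 0-00-✓ 0-01-✓ 00-0-✓ 000--✓ 01--0 01-1- 010--✓ 1--01 1--10 10--0 10-0-✓ 100--✓
Round 3: -0-0- -00-- 0-0--
PIs = {--001, --010, -0-0-, -00--, -1-10, 0--00, 0-0--, 01--0, 01-1-, 1--01, 1--10, 10--0}
Coverage chart:
  m0: -0-0-,-00--,0--00,0-0--
  m1: --001,-0-0-,-00--,0-0--
  m3: -00--,0-0--
  m4: -0-0-,0--00
  m5: -0-0- ←essential
  m8: 0--00,0-0--,01--0
  m9: --001,0-0--
  m10: --010,-1-10,0-0--,01--0,01-1-
  m11: 0-0--,01-1-
  m12: 0--00,01--0
  m14: -1-10,01--0,01-1-
  m15: 01-1- ←essential
  m16: -0-0-,-00--,10--0
  m17: --001,-0-0-,-00--,1--01
  m18: --010,-00--,1--10,10--0
  m19: -00-- ←essential
  m20: -0-0-,10--0
  m21: -0-0-,1--01
  m22: 1--10,10--0
  m25: --001,1--01
  m26: --010,-1-10,1--10
  m29: 1--01 ←essential
  m30: -1-10,1--10
Essential: -0-0-, -00--, 01-1-, 1--01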